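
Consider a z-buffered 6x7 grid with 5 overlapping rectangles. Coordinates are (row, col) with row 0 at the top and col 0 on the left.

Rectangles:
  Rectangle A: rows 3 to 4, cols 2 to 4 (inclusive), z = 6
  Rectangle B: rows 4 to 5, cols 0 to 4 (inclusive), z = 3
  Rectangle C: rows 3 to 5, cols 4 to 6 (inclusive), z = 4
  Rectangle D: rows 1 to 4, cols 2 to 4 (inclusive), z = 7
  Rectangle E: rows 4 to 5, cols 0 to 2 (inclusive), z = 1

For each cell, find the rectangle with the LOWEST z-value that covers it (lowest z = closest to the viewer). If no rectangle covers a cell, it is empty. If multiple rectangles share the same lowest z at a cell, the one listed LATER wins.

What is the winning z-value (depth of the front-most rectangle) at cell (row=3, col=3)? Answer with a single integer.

Answer: 6

Derivation:
Check cell (3,3):
  A: rows 3-4 cols 2-4 z=6 -> covers; best now A (z=6)
  B: rows 4-5 cols 0-4 -> outside (row miss)
  C: rows 3-5 cols 4-6 -> outside (col miss)
  D: rows 1-4 cols 2-4 z=7 -> covers; best now A (z=6)
  E: rows 4-5 cols 0-2 -> outside (row miss)
Winner: A at z=6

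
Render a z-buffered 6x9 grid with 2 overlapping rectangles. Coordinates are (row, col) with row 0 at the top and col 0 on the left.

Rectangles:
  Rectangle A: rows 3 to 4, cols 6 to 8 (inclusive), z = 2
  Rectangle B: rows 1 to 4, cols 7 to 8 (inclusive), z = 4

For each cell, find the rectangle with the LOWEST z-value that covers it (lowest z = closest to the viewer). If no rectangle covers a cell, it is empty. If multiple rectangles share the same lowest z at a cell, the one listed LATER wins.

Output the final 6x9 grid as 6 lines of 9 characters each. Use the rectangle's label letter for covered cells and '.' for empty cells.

.........
.......BB
.......BB
......AAA
......AAA
.........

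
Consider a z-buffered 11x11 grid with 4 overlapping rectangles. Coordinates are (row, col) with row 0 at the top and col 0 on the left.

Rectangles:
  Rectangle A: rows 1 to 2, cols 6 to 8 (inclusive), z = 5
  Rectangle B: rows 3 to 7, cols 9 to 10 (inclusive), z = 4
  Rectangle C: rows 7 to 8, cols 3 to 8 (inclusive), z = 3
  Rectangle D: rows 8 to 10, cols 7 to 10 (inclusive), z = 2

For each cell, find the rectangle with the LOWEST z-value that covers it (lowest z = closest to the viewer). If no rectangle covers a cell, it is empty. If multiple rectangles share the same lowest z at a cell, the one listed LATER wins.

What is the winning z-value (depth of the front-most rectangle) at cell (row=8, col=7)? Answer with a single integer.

Answer: 2

Derivation:
Check cell (8,7):
  A: rows 1-2 cols 6-8 -> outside (row miss)
  B: rows 3-7 cols 9-10 -> outside (row miss)
  C: rows 7-8 cols 3-8 z=3 -> covers; best now C (z=3)
  D: rows 8-10 cols 7-10 z=2 -> covers; best now D (z=2)
Winner: D at z=2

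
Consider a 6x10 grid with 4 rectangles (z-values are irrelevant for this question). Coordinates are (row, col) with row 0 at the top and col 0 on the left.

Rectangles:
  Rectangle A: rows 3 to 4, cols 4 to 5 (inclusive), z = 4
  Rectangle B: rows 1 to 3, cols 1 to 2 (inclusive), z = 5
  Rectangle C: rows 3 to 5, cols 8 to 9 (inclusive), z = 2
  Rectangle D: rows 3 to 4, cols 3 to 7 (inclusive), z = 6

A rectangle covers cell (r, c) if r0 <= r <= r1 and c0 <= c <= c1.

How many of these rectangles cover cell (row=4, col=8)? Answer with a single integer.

Answer: 1

Derivation:
Check cell (4,8):
  A: rows 3-4 cols 4-5 -> outside (col miss)
  B: rows 1-3 cols 1-2 -> outside (row miss)
  C: rows 3-5 cols 8-9 -> covers
  D: rows 3-4 cols 3-7 -> outside (col miss)
Count covering = 1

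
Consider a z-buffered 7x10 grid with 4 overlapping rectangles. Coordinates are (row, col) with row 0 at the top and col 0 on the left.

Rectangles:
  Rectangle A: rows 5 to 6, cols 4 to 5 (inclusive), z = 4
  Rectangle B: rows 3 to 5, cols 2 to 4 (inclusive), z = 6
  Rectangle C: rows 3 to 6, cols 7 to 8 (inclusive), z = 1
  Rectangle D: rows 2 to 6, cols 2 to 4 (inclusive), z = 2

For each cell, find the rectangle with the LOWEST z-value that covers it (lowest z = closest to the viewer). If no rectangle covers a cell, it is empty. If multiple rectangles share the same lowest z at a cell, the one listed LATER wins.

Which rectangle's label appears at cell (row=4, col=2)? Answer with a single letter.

Answer: D

Derivation:
Check cell (4,2):
  A: rows 5-6 cols 4-5 -> outside (row miss)
  B: rows 3-5 cols 2-4 z=6 -> covers; best now B (z=6)
  C: rows 3-6 cols 7-8 -> outside (col miss)
  D: rows 2-6 cols 2-4 z=2 -> covers; best now D (z=2)
Winner: D at z=2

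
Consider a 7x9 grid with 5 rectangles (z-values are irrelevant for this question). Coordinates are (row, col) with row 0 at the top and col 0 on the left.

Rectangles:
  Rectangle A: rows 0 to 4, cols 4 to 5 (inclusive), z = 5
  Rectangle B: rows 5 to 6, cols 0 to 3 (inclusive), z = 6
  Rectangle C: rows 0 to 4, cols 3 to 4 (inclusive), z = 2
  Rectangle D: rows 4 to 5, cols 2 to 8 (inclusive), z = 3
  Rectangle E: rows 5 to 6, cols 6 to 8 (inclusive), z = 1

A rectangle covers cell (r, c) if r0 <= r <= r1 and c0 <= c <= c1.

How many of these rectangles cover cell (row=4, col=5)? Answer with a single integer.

Answer: 2

Derivation:
Check cell (4,5):
  A: rows 0-4 cols 4-5 -> covers
  B: rows 5-6 cols 0-3 -> outside (row miss)
  C: rows 0-4 cols 3-4 -> outside (col miss)
  D: rows 4-5 cols 2-8 -> covers
  E: rows 5-6 cols 6-8 -> outside (row miss)
Count covering = 2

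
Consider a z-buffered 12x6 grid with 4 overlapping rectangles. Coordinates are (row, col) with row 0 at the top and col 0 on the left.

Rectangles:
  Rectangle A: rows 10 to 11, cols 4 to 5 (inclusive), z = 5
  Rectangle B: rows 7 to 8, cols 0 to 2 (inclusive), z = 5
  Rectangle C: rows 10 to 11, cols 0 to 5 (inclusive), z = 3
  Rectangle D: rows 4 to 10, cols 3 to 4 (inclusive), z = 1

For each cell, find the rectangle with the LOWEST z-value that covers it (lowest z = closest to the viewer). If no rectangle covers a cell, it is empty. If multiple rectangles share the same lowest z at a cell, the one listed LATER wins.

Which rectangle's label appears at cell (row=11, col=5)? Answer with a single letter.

Answer: C

Derivation:
Check cell (11,5):
  A: rows 10-11 cols 4-5 z=5 -> covers; best now A (z=5)
  B: rows 7-8 cols 0-2 -> outside (row miss)
  C: rows 10-11 cols 0-5 z=3 -> covers; best now C (z=3)
  D: rows 4-10 cols 3-4 -> outside (row miss)
Winner: C at z=3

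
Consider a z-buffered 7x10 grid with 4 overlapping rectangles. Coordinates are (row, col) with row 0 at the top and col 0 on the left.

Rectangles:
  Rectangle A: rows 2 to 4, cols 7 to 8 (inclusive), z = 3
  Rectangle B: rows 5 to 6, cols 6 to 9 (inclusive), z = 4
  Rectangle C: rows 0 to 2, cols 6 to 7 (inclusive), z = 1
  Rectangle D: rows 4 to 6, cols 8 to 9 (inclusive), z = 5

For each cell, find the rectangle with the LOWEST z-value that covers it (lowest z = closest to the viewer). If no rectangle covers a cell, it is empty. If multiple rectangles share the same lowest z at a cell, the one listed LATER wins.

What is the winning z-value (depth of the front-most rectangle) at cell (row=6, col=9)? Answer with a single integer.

Check cell (6,9):
  A: rows 2-4 cols 7-8 -> outside (row miss)
  B: rows 5-6 cols 6-9 z=4 -> covers; best now B (z=4)
  C: rows 0-2 cols 6-7 -> outside (row miss)
  D: rows 4-6 cols 8-9 z=5 -> covers; best now B (z=4)
Winner: B at z=4

Answer: 4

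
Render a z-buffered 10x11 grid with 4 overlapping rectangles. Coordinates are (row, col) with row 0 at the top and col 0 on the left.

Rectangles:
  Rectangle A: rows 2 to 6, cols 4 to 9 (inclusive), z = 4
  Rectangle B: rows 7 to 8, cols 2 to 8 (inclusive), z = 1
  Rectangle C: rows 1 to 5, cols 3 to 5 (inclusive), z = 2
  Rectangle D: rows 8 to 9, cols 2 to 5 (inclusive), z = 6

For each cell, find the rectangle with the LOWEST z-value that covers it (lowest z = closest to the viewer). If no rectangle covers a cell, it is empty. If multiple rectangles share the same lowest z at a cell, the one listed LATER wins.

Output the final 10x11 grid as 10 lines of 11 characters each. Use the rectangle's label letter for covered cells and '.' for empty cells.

...........
...CCC.....
...CCCAAAA.
...CCCAAAA.
...CCCAAAA.
...CCCAAAA.
....AAAAAA.
..BBBBBBB..
..BBBBBBB..
..DDDD.....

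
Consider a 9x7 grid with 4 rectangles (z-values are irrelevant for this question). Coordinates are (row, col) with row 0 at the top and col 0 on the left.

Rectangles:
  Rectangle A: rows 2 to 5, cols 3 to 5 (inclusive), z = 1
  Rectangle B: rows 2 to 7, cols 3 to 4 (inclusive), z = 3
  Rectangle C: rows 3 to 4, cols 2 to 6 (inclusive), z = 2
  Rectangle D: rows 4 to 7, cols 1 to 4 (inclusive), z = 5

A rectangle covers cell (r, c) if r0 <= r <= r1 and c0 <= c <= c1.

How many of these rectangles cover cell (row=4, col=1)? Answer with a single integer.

Answer: 1

Derivation:
Check cell (4,1):
  A: rows 2-5 cols 3-5 -> outside (col miss)
  B: rows 2-7 cols 3-4 -> outside (col miss)
  C: rows 3-4 cols 2-6 -> outside (col miss)
  D: rows 4-7 cols 1-4 -> covers
Count covering = 1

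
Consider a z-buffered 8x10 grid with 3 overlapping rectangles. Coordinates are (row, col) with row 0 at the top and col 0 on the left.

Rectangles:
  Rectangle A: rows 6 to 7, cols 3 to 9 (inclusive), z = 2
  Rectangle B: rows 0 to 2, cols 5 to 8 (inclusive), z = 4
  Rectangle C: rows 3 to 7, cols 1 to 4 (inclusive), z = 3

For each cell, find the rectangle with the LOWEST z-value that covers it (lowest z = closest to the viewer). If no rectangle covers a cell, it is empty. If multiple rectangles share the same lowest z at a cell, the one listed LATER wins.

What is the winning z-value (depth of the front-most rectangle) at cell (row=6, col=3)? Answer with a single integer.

Answer: 2

Derivation:
Check cell (6,3):
  A: rows 6-7 cols 3-9 z=2 -> covers; best now A (z=2)
  B: rows 0-2 cols 5-8 -> outside (row miss)
  C: rows 3-7 cols 1-4 z=3 -> covers; best now A (z=2)
Winner: A at z=2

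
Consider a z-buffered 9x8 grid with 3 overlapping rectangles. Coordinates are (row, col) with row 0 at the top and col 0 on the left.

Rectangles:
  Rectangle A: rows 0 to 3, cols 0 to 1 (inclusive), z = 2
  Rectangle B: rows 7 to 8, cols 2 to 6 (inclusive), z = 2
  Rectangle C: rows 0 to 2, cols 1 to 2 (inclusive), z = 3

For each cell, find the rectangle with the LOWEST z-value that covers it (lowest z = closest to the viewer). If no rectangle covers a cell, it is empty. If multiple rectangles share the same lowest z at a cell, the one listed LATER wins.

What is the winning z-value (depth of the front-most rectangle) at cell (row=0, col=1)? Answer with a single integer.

Check cell (0,1):
  A: rows 0-3 cols 0-1 z=2 -> covers; best now A (z=2)
  B: rows 7-8 cols 2-6 -> outside (row miss)
  C: rows 0-2 cols 1-2 z=3 -> covers; best now A (z=2)
Winner: A at z=2

Answer: 2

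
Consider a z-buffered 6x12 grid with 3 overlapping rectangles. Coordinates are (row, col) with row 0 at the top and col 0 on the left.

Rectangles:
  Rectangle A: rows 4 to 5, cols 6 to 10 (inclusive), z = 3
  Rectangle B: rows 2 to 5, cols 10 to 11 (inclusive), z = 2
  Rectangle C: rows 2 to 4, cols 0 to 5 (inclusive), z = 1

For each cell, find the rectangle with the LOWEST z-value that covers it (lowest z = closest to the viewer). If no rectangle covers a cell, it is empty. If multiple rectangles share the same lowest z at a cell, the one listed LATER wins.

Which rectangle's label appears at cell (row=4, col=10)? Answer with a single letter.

Check cell (4,10):
  A: rows 4-5 cols 6-10 z=3 -> covers; best now A (z=3)
  B: rows 2-5 cols 10-11 z=2 -> covers; best now B (z=2)
  C: rows 2-4 cols 0-5 -> outside (col miss)
Winner: B at z=2

Answer: B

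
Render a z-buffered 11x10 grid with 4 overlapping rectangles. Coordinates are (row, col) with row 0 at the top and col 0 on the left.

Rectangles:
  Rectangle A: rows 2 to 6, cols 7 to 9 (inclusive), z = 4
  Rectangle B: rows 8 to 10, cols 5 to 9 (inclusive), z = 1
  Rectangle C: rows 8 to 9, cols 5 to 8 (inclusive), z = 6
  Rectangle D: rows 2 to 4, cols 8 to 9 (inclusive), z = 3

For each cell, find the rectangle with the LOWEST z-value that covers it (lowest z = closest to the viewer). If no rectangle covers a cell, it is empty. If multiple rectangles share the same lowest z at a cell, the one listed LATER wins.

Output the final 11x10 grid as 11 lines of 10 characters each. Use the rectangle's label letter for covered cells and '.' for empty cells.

..........
..........
.......ADD
.......ADD
.......ADD
.......AAA
.......AAA
..........
.....BBBBB
.....BBBBB
.....BBBBB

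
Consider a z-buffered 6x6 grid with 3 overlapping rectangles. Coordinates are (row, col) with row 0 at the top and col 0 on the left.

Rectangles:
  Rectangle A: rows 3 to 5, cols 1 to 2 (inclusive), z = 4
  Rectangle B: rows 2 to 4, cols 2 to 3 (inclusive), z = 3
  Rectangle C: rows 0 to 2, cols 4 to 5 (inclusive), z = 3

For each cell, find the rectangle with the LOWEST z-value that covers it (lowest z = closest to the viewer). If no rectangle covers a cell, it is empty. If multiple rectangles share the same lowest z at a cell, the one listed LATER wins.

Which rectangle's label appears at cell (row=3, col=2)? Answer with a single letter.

Answer: B

Derivation:
Check cell (3,2):
  A: rows 3-5 cols 1-2 z=4 -> covers; best now A (z=4)
  B: rows 2-4 cols 2-3 z=3 -> covers; best now B (z=3)
  C: rows 0-2 cols 4-5 -> outside (row miss)
Winner: B at z=3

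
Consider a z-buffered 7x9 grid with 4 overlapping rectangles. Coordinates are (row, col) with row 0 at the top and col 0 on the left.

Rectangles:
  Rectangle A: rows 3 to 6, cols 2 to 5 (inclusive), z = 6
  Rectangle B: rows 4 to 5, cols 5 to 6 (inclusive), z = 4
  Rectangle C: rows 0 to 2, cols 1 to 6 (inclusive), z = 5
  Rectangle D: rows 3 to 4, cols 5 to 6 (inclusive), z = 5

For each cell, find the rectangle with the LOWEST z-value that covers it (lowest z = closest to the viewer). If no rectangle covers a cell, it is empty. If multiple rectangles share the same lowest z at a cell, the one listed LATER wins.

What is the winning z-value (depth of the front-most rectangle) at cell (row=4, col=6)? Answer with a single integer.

Check cell (4,6):
  A: rows 3-6 cols 2-5 -> outside (col miss)
  B: rows 4-5 cols 5-6 z=4 -> covers; best now B (z=4)
  C: rows 0-2 cols 1-6 -> outside (row miss)
  D: rows 3-4 cols 5-6 z=5 -> covers; best now B (z=4)
Winner: B at z=4

Answer: 4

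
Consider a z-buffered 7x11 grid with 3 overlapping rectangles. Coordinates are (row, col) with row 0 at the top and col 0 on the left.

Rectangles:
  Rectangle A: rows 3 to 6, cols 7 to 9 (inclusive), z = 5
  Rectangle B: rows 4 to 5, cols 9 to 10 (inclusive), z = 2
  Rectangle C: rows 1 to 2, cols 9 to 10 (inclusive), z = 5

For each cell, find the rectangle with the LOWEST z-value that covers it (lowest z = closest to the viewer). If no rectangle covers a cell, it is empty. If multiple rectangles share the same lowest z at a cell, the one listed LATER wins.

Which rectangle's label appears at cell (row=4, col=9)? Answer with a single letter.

Answer: B

Derivation:
Check cell (4,9):
  A: rows 3-6 cols 7-9 z=5 -> covers; best now A (z=5)
  B: rows 4-5 cols 9-10 z=2 -> covers; best now B (z=2)
  C: rows 1-2 cols 9-10 -> outside (row miss)
Winner: B at z=2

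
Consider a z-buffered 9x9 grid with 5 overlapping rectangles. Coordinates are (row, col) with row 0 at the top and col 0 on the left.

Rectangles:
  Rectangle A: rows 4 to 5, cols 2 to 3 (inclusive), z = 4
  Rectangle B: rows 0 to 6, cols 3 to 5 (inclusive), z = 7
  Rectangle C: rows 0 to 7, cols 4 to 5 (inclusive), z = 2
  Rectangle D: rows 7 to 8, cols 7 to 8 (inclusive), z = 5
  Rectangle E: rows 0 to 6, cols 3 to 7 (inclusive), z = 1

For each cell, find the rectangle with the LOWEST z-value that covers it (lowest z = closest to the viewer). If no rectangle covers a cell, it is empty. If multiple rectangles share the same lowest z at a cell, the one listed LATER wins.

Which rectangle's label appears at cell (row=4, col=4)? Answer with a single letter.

Answer: E

Derivation:
Check cell (4,4):
  A: rows 4-5 cols 2-3 -> outside (col miss)
  B: rows 0-6 cols 3-5 z=7 -> covers; best now B (z=7)
  C: rows 0-7 cols 4-5 z=2 -> covers; best now C (z=2)
  D: rows 7-8 cols 7-8 -> outside (row miss)
  E: rows 0-6 cols 3-7 z=1 -> covers; best now E (z=1)
Winner: E at z=1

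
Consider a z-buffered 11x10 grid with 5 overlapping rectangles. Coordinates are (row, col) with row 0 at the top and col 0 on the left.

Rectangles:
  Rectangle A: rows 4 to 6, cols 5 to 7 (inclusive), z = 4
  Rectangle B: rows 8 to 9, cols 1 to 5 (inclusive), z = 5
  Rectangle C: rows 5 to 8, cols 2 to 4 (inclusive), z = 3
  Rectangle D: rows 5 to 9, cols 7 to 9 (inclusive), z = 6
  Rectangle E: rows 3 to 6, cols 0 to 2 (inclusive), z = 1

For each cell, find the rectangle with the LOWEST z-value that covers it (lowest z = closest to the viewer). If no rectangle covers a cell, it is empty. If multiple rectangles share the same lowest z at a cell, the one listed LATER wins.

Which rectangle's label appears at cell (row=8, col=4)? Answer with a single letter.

Answer: C

Derivation:
Check cell (8,4):
  A: rows 4-6 cols 5-7 -> outside (row miss)
  B: rows 8-9 cols 1-5 z=5 -> covers; best now B (z=5)
  C: rows 5-8 cols 2-4 z=3 -> covers; best now C (z=3)
  D: rows 5-9 cols 7-9 -> outside (col miss)
  E: rows 3-6 cols 0-2 -> outside (row miss)
Winner: C at z=3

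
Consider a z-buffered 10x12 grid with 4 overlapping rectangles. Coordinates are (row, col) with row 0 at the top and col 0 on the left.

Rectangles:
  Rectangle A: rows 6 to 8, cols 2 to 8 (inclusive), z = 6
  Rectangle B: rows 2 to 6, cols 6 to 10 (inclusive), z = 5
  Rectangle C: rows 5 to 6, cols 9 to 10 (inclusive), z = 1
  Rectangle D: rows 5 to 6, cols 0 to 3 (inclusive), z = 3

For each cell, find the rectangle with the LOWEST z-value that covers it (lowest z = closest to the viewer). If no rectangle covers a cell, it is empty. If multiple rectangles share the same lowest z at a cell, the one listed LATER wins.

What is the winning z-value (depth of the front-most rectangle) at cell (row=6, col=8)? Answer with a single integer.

Check cell (6,8):
  A: rows 6-8 cols 2-8 z=6 -> covers; best now A (z=6)
  B: rows 2-6 cols 6-10 z=5 -> covers; best now B (z=5)
  C: rows 5-6 cols 9-10 -> outside (col miss)
  D: rows 5-6 cols 0-3 -> outside (col miss)
Winner: B at z=5

Answer: 5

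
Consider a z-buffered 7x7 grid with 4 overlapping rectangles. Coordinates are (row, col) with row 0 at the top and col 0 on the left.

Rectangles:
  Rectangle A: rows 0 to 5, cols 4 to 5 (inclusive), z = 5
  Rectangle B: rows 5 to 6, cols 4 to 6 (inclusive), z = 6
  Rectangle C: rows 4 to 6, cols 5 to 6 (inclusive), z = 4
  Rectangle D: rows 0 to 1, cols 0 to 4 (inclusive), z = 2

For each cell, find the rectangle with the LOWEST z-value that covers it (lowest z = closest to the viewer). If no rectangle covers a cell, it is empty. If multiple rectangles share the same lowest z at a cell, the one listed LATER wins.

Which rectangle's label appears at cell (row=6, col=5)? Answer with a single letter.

Answer: C

Derivation:
Check cell (6,5):
  A: rows 0-5 cols 4-5 -> outside (row miss)
  B: rows 5-6 cols 4-6 z=6 -> covers; best now B (z=6)
  C: rows 4-6 cols 5-6 z=4 -> covers; best now C (z=4)
  D: rows 0-1 cols 0-4 -> outside (row miss)
Winner: C at z=4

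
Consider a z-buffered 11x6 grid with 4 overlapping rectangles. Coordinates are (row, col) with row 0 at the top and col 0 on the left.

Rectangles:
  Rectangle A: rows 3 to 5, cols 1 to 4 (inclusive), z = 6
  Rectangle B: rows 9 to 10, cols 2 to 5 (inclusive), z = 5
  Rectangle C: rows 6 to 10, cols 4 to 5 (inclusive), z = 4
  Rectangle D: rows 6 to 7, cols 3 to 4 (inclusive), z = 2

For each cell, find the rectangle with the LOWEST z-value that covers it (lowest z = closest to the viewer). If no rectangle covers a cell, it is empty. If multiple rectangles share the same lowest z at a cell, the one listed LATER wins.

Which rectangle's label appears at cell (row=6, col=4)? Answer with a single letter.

Answer: D

Derivation:
Check cell (6,4):
  A: rows 3-5 cols 1-4 -> outside (row miss)
  B: rows 9-10 cols 2-5 -> outside (row miss)
  C: rows 6-10 cols 4-5 z=4 -> covers; best now C (z=4)
  D: rows 6-7 cols 3-4 z=2 -> covers; best now D (z=2)
Winner: D at z=2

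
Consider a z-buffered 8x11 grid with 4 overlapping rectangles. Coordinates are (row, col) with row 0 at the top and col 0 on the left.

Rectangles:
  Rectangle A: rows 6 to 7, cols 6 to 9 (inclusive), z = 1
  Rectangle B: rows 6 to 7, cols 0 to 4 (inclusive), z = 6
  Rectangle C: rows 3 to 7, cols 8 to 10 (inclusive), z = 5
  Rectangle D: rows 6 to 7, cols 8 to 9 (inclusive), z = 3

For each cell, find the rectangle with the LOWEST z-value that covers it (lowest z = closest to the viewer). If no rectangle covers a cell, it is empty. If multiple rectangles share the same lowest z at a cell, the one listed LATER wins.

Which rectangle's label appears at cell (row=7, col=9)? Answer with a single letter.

Answer: A

Derivation:
Check cell (7,9):
  A: rows 6-7 cols 6-9 z=1 -> covers; best now A (z=1)
  B: rows 6-7 cols 0-4 -> outside (col miss)
  C: rows 3-7 cols 8-10 z=5 -> covers; best now A (z=1)
  D: rows 6-7 cols 8-9 z=3 -> covers; best now A (z=1)
Winner: A at z=1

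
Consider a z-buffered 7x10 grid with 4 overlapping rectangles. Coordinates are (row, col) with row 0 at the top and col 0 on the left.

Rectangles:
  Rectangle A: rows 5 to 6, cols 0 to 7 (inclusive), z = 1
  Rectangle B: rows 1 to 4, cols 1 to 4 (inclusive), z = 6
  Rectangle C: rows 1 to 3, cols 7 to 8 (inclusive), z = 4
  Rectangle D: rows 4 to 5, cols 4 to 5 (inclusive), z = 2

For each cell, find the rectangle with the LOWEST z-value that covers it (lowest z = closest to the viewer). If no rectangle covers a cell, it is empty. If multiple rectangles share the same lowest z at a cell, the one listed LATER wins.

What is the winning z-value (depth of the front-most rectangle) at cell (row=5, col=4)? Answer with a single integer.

Answer: 1

Derivation:
Check cell (5,4):
  A: rows 5-6 cols 0-7 z=1 -> covers; best now A (z=1)
  B: rows 1-4 cols 1-4 -> outside (row miss)
  C: rows 1-3 cols 7-8 -> outside (row miss)
  D: rows 4-5 cols 4-5 z=2 -> covers; best now A (z=1)
Winner: A at z=1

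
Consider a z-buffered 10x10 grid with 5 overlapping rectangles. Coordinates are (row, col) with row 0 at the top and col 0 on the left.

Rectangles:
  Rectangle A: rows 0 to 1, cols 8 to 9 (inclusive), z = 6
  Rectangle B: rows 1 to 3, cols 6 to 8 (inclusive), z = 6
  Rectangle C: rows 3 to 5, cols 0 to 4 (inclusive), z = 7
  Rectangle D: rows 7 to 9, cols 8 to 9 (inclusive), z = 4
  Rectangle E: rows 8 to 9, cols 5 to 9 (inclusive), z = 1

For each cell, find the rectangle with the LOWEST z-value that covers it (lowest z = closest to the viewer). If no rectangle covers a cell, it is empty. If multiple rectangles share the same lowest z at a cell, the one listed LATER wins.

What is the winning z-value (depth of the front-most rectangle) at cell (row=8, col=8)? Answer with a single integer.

Check cell (8,8):
  A: rows 0-1 cols 8-9 -> outside (row miss)
  B: rows 1-3 cols 6-8 -> outside (row miss)
  C: rows 3-5 cols 0-4 -> outside (row miss)
  D: rows 7-9 cols 8-9 z=4 -> covers; best now D (z=4)
  E: rows 8-9 cols 5-9 z=1 -> covers; best now E (z=1)
Winner: E at z=1

Answer: 1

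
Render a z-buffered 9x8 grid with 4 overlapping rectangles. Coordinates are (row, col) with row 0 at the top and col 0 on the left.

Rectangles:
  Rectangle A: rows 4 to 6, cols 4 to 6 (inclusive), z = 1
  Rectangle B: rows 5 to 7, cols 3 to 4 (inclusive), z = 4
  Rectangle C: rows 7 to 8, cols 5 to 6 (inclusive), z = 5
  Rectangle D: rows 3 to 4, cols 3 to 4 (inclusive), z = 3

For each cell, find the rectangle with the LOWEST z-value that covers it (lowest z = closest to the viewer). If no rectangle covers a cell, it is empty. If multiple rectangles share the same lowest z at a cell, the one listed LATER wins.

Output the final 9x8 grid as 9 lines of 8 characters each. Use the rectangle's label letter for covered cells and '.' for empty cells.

........
........
........
...DD...
...DAAA.
...BAAA.
...BAAA.
...BBCC.
.....CC.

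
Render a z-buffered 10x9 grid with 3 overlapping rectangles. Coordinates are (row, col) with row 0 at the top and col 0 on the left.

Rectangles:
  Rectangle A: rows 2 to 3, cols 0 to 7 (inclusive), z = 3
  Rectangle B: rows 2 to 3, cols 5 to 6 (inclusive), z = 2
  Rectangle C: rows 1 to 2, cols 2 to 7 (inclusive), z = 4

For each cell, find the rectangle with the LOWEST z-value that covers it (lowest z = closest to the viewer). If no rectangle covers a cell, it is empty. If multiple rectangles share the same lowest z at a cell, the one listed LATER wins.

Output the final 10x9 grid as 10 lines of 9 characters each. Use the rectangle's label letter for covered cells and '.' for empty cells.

.........
..CCCCCC.
AAAAABBA.
AAAAABBA.
.........
.........
.........
.........
.........
.........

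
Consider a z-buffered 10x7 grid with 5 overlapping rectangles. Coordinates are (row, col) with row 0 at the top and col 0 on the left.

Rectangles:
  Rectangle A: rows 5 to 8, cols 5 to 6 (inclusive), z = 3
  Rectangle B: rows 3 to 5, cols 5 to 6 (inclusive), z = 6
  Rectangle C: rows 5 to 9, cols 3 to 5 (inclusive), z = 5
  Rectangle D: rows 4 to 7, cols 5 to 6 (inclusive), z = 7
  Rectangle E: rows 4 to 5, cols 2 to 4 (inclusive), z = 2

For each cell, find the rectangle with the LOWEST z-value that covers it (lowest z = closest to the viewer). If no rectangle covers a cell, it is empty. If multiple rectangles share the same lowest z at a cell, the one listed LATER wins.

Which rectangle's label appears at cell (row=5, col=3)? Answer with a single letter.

Answer: E

Derivation:
Check cell (5,3):
  A: rows 5-8 cols 5-6 -> outside (col miss)
  B: rows 3-5 cols 5-6 -> outside (col miss)
  C: rows 5-9 cols 3-5 z=5 -> covers; best now C (z=5)
  D: rows 4-7 cols 5-6 -> outside (col miss)
  E: rows 4-5 cols 2-4 z=2 -> covers; best now E (z=2)
Winner: E at z=2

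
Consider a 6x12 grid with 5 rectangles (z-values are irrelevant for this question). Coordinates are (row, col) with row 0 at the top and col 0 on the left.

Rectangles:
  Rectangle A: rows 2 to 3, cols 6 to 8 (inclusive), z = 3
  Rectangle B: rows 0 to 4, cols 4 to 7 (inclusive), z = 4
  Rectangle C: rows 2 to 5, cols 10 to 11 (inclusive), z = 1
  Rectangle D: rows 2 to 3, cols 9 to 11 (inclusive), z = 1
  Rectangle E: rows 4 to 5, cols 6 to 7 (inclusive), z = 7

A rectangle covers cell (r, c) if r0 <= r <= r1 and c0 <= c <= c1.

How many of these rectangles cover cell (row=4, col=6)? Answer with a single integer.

Answer: 2

Derivation:
Check cell (4,6):
  A: rows 2-3 cols 6-8 -> outside (row miss)
  B: rows 0-4 cols 4-7 -> covers
  C: rows 2-5 cols 10-11 -> outside (col miss)
  D: rows 2-3 cols 9-11 -> outside (row miss)
  E: rows 4-5 cols 6-7 -> covers
Count covering = 2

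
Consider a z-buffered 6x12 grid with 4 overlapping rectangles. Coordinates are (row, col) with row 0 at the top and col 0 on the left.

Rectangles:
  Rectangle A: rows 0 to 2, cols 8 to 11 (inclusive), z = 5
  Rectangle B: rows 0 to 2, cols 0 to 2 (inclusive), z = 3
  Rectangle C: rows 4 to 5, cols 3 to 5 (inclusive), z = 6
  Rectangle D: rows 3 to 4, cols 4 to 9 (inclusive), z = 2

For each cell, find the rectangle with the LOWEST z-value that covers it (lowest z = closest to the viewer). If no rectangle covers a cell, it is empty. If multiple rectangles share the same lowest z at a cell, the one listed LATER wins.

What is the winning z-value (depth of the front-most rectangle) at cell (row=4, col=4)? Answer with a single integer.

Check cell (4,4):
  A: rows 0-2 cols 8-11 -> outside (row miss)
  B: rows 0-2 cols 0-2 -> outside (row miss)
  C: rows 4-5 cols 3-5 z=6 -> covers; best now C (z=6)
  D: rows 3-4 cols 4-9 z=2 -> covers; best now D (z=2)
Winner: D at z=2

Answer: 2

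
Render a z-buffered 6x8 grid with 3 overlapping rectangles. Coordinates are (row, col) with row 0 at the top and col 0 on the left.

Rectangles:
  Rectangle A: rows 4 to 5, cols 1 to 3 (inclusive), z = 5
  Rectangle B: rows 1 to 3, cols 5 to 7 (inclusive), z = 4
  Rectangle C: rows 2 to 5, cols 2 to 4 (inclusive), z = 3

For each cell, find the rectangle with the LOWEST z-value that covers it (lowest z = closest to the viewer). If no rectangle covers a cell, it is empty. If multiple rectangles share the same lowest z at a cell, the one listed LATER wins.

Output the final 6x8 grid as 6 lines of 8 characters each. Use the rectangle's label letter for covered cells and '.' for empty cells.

........
.....BBB
..CCCBBB
..CCCBBB
.ACCC...
.ACCC...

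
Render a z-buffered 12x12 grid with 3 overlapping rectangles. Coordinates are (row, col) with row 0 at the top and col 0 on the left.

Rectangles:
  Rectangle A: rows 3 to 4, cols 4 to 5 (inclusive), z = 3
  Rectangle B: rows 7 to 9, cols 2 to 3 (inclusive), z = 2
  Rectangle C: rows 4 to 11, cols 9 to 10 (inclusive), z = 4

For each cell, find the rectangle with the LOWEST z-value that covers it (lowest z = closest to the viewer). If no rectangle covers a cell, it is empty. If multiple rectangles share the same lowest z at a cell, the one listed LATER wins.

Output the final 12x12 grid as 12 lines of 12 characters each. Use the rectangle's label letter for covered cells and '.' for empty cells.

............
............
............
....AA......
....AA...CC.
.........CC.
.........CC.
..BB.....CC.
..BB.....CC.
..BB.....CC.
.........CC.
.........CC.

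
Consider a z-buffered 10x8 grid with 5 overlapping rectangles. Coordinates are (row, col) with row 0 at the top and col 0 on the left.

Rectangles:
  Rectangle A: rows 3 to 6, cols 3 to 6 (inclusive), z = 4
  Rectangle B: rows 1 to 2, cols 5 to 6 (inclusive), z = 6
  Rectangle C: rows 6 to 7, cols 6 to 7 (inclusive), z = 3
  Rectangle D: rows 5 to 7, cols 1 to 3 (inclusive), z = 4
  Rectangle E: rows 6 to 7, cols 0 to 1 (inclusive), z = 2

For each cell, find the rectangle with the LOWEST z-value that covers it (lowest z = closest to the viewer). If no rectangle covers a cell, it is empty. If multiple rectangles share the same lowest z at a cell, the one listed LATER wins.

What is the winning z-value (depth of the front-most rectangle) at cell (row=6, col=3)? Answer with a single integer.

Answer: 4

Derivation:
Check cell (6,3):
  A: rows 3-6 cols 3-6 z=4 -> covers; best now A (z=4)
  B: rows 1-2 cols 5-6 -> outside (row miss)
  C: rows 6-7 cols 6-7 -> outside (col miss)
  D: rows 5-7 cols 1-3 z=4 -> covers; best now D (z=4)
  E: rows 6-7 cols 0-1 -> outside (col miss)
Winner: D at z=4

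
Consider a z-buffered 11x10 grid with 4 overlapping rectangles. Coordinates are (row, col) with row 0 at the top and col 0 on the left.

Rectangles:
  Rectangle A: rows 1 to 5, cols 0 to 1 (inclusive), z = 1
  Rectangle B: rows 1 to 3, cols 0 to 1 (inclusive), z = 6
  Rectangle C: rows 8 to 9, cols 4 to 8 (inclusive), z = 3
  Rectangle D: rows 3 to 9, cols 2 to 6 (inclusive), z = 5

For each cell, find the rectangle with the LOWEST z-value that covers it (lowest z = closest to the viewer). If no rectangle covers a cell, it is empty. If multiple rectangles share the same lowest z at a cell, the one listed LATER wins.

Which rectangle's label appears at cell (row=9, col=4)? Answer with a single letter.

Answer: C

Derivation:
Check cell (9,4):
  A: rows 1-5 cols 0-1 -> outside (row miss)
  B: rows 1-3 cols 0-1 -> outside (row miss)
  C: rows 8-9 cols 4-8 z=3 -> covers; best now C (z=3)
  D: rows 3-9 cols 2-6 z=5 -> covers; best now C (z=3)
Winner: C at z=3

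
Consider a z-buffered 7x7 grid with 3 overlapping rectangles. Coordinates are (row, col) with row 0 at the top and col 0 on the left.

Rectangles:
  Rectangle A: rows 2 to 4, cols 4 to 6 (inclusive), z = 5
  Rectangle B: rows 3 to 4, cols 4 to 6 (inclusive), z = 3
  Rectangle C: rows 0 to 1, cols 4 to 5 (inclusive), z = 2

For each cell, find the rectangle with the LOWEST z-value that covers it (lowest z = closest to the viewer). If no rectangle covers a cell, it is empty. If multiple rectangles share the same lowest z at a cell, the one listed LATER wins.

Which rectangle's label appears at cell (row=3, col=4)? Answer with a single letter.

Check cell (3,4):
  A: rows 2-4 cols 4-6 z=5 -> covers; best now A (z=5)
  B: rows 3-4 cols 4-6 z=3 -> covers; best now B (z=3)
  C: rows 0-1 cols 4-5 -> outside (row miss)
Winner: B at z=3

Answer: B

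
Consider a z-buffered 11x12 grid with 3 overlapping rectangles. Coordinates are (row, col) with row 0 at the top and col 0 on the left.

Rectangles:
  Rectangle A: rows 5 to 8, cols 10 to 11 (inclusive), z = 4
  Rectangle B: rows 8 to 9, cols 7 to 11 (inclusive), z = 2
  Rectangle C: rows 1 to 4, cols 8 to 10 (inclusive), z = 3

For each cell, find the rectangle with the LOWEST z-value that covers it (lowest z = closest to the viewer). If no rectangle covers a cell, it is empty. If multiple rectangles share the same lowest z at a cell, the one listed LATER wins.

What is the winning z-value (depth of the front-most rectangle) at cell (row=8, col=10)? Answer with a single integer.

Check cell (8,10):
  A: rows 5-8 cols 10-11 z=4 -> covers; best now A (z=4)
  B: rows 8-9 cols 7-11 z=2 -> covers; best now B (z=2)
  C: rows 1-4 cols 8-10 -> outside (row miss)
Winner: B at z=2

Answer: 2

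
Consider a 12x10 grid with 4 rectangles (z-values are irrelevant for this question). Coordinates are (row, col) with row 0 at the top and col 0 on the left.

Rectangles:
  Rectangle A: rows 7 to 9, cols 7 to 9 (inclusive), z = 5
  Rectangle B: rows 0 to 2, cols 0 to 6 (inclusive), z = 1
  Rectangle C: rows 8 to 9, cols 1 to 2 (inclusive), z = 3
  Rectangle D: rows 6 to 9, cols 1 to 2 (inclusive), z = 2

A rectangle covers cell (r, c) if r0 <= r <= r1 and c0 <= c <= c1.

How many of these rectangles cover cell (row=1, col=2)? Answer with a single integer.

Check cell (1,2):
  A: rows 7-9 cols 7-9 -> outside (row miss)
  B: rows 0-2 cols 0-6 -> covers
  C: rows 8-9 cols 1-2 -> outside (row miss)
  D: rows 6-9 cols 1-2 -> outside (row miss)
Count covering = 1

Answer: 1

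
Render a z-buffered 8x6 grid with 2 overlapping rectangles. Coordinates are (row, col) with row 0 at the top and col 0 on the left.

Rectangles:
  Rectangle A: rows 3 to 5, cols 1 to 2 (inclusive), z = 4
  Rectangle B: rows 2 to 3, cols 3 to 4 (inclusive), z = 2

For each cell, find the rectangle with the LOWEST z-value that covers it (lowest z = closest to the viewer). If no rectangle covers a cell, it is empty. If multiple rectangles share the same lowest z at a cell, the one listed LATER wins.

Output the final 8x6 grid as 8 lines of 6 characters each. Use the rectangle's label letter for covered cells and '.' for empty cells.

......
......
...BB.
.AABB.
.AA...
.AA...
......
......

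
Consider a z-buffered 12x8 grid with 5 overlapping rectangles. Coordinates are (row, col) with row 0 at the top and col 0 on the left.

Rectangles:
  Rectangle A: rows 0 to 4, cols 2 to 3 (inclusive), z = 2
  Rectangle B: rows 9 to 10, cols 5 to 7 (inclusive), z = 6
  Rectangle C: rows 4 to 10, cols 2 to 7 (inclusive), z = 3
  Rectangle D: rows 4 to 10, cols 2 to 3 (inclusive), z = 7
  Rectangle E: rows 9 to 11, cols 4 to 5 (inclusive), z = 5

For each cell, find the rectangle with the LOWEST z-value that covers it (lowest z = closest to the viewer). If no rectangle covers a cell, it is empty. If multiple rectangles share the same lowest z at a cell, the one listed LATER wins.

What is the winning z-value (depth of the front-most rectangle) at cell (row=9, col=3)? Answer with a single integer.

Answer: 3

Derivation:
Check cell (9,3):
  A: rows 0-4 cols 2-3 -> outside (row miss)
  B: rows 9-10 cols 5-7 -> outside (col miss)
  C: rows 4-10 cols 2-7 z=3 -> covers; best now C (z=3)
  D: rows 4-10 cols 2-3 z=7 -> covers; best now C (z=3)
  E: rows 9-11 cols 4-5 -> outside (col miss)
Winner: C at z=3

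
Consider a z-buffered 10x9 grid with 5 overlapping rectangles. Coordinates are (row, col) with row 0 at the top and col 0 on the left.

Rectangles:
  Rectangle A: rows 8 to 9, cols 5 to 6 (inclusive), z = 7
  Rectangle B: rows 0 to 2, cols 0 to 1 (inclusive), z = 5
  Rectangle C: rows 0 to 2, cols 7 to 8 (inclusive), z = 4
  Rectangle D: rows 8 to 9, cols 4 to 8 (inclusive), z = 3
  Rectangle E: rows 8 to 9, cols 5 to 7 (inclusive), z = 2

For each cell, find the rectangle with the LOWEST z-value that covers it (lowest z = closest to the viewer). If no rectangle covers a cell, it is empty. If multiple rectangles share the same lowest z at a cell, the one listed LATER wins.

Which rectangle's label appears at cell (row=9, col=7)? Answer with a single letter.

Check cell (9,7):
  A: rows 8-9 cols 5-6 -> outside (col miss)
  B: rows 0-2 cols 0-1 -> outside (row miss)
  C: rows 0-2 cols 7-8 -> outside (row miss)
  D: rows 8-9 cols 4-8 z=3 -> covers; best now D (z=3)
  E: rows 8-9 cols 5-7 z=2 -> covers; best now E (z=2)
Winner: E at z=2

Answer: E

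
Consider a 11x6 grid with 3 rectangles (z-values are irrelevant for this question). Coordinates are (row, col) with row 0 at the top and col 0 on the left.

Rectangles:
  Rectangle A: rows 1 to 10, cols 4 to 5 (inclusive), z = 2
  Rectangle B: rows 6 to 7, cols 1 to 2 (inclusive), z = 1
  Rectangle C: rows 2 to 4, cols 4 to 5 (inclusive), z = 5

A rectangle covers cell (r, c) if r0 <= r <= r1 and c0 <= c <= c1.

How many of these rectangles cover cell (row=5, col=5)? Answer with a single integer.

Answer: 1

Derivation:
Check cell (5,5):
  A: rows 1-10 cols 4-5 -> covers
  B: rows 6-7 cols 1-2 -> outside (row miss)
  C: rows 2-4 cols 4-5 -> outside (row miss)
Count covering = 1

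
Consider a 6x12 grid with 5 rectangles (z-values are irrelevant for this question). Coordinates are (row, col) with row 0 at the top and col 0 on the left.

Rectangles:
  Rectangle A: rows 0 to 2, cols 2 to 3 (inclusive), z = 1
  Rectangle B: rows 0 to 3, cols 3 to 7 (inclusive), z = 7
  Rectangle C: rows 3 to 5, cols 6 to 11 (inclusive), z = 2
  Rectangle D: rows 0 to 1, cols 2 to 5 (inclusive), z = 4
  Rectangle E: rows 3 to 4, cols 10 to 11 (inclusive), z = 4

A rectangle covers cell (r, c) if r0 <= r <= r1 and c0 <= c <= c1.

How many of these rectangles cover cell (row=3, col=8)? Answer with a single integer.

Answer: 1

Derivation:
Check cell (3,8):
  A: rows 0-2 cols 2-3 -> outside (row miss)
  B: rows 0-3 cols 3-7 -> outside (col miss)
  C: rows 3-5 cols 6-11 -> covers
  D: rows 0-1 cols 2-5 -> outside (row miss)
  E: rows 3-4 cols 10-11 -> outside (col miss)
Count covering = 1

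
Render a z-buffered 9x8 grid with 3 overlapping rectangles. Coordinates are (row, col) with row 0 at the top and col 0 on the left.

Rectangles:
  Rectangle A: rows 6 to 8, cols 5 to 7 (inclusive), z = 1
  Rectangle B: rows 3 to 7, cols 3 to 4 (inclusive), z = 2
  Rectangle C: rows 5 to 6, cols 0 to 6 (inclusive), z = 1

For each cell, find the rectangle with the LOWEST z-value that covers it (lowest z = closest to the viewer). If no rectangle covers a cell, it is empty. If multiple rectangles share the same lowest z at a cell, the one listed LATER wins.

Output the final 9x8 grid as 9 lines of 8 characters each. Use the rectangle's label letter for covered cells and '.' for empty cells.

........
........
........
...BB...
...BB...
CCCCCCC.
CCCCCCCA
...BBAAA
.....AAA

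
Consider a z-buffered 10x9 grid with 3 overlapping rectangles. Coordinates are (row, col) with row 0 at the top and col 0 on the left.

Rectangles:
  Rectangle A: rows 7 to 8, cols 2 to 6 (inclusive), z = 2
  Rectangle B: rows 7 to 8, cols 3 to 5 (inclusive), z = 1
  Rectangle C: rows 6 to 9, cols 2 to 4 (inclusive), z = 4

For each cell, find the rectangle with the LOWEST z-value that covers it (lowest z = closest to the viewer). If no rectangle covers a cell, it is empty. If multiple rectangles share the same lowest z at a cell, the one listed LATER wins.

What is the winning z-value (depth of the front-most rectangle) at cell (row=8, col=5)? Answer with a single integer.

Answer: 1

Derivation:
Check cell (8,5):
  A: rows 7-8 cols 2-6 z=2 -> covers; best now A (z=2)
  B: rows 7-8 cols 3-5 z=1 -> covers; best now B (z=1)
  C: rows 6-9 cols 2-4 -> outside (col miss)
Winner: B at z=1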